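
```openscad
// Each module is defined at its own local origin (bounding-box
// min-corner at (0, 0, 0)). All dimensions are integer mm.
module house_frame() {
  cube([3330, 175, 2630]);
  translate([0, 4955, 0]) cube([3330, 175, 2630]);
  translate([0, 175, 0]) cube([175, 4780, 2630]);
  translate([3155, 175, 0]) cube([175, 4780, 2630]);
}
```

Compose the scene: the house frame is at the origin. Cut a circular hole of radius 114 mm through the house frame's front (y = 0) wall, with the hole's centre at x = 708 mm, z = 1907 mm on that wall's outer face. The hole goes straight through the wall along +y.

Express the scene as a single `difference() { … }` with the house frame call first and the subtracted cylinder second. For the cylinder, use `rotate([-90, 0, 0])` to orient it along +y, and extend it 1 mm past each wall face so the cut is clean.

difference() {
  house_frame();
  translate([708, -1, 1907]) rotate([-90, 0, 0]) cylinder(h = 177, r = 114);
}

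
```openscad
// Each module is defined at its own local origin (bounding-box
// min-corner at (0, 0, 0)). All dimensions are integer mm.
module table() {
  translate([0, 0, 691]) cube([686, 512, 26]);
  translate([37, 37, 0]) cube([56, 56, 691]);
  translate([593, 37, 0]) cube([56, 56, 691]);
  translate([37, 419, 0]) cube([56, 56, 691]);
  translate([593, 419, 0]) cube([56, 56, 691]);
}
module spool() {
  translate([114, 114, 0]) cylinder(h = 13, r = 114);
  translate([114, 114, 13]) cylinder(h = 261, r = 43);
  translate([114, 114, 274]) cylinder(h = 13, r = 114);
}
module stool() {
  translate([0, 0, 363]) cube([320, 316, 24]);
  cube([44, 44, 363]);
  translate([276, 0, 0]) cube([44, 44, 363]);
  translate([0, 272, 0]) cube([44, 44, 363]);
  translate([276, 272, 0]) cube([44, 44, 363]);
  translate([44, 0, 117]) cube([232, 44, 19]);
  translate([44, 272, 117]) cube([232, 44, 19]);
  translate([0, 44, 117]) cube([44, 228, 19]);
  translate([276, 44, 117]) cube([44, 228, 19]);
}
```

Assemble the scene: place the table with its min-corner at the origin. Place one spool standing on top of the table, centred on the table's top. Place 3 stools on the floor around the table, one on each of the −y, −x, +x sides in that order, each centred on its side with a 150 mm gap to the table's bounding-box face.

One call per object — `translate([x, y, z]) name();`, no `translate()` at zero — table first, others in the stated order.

table();
translate([229, 142, 717]) spool();
translate([183, -466, 0]) stool();
translate([-470, 98, 0]) stool();
translate([836, 98, 0]) stool();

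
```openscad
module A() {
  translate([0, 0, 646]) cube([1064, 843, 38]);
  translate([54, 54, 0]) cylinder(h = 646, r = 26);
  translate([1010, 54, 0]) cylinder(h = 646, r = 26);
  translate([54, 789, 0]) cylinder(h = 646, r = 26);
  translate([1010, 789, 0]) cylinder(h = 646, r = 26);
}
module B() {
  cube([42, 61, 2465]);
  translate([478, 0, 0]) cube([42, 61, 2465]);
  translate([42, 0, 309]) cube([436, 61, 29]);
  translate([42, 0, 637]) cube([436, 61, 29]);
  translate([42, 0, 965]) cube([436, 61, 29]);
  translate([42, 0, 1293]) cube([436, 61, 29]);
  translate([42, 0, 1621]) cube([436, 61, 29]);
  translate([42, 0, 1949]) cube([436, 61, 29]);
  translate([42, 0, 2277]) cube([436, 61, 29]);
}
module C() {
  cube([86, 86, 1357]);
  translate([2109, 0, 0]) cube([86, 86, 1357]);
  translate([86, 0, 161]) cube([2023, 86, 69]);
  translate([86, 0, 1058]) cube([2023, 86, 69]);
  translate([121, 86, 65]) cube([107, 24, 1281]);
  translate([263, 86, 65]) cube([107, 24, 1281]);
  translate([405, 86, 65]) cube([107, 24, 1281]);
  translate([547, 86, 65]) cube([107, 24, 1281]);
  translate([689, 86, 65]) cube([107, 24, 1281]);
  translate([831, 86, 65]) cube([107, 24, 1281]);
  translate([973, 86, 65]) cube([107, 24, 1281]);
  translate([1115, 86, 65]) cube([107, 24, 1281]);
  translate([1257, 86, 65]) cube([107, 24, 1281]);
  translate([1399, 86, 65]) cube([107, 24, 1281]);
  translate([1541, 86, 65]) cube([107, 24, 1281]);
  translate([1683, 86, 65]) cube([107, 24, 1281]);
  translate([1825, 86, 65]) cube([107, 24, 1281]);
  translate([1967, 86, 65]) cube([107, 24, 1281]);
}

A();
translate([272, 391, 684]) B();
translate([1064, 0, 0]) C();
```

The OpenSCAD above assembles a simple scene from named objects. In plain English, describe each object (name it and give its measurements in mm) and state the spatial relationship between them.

A is a table with a 1064×843 mm rectangular top, 38 mm thick, top surface at z = 684 mm, supported by four round legs of 52 mm diameter, each leg's bounding box inset 28 mm from the nearest pair of top edges, running from the floor.

B is a straight ladder. Two 42×61 mm vertical rails, 2465 mm tall, stand 520 mm apart (outside-to-outside) with their front faces coplanar on the −y side. 7 rungs, each 61 mm deep and 29 mm tall, span between the inner faces of the rails, front faces flush with the rails. The lowest rung's underside is at z = 309 mm and rungs are spaced 328 mm apart (underside to underside).

C is a fence section. Two 86×86 mm posts, 1357 mm tall, stand on the floor with a clear span of 2023 mm between their inner faces. Two horizontal rails of 86×69 mm section span the gap between the posts with their undersides at z = 161 mm and z = 1058 mm, flush with the posts' −y face. 14 pickets, each 107 mm wide, 24 mm thick and 1281 mm tall, are fixed to the +y face of the rails with their bottoms at z = 65 mm, evenly spaced across the span with equal gaps (rounded down to the nearest mm) at the −x end and between each pair — any rounding remainder accumulates at the +x end.

The ladder is on top of the table, centred. The fence section is against the table's +x side, with their −y faces flush.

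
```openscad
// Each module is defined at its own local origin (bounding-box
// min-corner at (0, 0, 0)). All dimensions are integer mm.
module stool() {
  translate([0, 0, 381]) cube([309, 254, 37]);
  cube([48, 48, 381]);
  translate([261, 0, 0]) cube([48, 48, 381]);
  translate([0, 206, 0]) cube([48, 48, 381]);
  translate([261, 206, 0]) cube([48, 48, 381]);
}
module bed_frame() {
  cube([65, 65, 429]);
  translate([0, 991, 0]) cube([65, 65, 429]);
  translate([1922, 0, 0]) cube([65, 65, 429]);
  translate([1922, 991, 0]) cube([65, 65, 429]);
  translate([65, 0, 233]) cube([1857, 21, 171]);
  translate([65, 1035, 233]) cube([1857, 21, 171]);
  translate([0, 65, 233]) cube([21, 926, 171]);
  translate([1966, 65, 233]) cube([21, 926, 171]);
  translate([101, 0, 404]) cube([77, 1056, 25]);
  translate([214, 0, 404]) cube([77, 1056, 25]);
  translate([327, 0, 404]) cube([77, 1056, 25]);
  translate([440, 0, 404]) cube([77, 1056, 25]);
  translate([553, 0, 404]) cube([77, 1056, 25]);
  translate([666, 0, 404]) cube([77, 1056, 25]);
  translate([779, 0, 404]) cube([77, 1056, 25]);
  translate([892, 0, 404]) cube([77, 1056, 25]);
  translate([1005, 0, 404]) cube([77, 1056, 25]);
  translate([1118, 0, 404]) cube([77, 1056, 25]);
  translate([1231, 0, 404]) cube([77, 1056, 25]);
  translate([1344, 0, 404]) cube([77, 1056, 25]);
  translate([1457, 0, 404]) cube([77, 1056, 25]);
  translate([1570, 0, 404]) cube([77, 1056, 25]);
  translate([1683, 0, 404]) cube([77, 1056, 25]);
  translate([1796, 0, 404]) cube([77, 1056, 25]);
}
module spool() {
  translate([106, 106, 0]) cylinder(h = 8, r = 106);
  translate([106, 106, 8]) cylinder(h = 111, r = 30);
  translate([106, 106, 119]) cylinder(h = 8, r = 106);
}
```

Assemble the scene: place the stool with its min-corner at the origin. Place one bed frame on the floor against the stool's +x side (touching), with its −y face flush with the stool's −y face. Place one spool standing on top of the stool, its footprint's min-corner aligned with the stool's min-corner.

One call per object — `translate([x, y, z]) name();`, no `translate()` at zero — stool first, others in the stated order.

stool();
translate([309, 0, 0]) bed_frame();
translate([0, 0, 418]) spool();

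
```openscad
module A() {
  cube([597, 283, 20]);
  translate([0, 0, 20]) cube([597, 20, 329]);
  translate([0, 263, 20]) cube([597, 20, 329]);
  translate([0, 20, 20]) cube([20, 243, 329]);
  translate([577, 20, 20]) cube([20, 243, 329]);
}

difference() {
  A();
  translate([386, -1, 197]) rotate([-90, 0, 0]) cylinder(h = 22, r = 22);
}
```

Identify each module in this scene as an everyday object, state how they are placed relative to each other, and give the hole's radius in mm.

A is an open box. The open box has a circular hole through its front wall. The hole's radius is 22 mm.

The subtracted cylinder has r = 22 mm.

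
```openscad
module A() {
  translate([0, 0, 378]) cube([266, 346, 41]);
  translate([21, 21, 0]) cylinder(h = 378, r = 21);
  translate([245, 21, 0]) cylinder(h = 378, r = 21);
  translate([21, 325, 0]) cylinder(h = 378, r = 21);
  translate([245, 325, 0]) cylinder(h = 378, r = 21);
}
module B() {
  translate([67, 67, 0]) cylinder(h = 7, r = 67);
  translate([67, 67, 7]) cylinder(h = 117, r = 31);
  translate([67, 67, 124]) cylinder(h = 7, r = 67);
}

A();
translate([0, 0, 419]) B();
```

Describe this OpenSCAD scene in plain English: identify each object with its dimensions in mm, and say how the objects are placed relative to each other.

A is a four-legged stool. The seat is a 266×346×41 mm slab whose top surface is at z = 419 mm; four round legs, each 42 mm in diameter, run from the floor (z = 0) to the underside of the seat, each leg's axis is inset half a diameter from the nearest pair of seat edges (so the leg's bounding box is flush with the corner).

B is a spool: two coaxial disc flanges of radius 67 mm and thickness 7 mm, joined by a core cylinder of radius 31 mm and height 117 mm. The lower flange rests on z = 0 and the three cylinders share a vertical axis.

The spool is on top of the stool.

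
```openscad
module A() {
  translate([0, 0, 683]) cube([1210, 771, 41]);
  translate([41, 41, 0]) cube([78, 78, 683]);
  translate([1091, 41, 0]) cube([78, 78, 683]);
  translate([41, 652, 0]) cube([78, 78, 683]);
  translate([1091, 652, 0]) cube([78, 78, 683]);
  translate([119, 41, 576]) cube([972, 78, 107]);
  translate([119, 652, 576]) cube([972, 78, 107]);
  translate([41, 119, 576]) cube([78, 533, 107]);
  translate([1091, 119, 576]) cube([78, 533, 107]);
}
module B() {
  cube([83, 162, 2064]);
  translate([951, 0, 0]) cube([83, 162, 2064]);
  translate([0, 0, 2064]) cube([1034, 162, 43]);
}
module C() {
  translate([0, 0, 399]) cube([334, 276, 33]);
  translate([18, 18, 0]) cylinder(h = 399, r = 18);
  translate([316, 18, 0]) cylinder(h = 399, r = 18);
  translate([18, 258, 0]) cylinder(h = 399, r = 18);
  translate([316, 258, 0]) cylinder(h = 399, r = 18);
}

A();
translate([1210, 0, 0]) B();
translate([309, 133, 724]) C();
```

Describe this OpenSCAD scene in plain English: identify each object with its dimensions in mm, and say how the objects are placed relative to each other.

A is a table: top 1210 mm (x) × 771 mm (y), 41 mm thick, upper face at z = 724 mm, on four 78×78 mm square legs, each inset 41 mm from the nearest pair of top edges, running from z = 0 to the bottom of the top. Four apron rails, 78 mm thick and 107 mm tall, run between adjacent legs with their top edges flush with the underside of the top and their outer faces flush with the legs' outer faces.

B is a door frame. The clear opening is 868 mm wide and 2064 mm high. Two 83 mm wide jambs, 162 mm deep, stand either side of the opening from the floor to the top of the opening. A 43 mm thick head sits across the top of both jambs, spanning the full outside width of the frame.

C is a simple wooden stool: a rectangular seat 334 mm (x) by 276 mm (y), 33 mm thick, top face at z = 432 mm, on four round legs, each 36 mm in diameter. The legs rest on z = 0, each leg's axis is inset half a diameter from the nearest pair of seat edges (so the leg's bounding box is flush with the corner).

The door frame is against the table's +x side, with their −y faces flush. The stool is on top of the table.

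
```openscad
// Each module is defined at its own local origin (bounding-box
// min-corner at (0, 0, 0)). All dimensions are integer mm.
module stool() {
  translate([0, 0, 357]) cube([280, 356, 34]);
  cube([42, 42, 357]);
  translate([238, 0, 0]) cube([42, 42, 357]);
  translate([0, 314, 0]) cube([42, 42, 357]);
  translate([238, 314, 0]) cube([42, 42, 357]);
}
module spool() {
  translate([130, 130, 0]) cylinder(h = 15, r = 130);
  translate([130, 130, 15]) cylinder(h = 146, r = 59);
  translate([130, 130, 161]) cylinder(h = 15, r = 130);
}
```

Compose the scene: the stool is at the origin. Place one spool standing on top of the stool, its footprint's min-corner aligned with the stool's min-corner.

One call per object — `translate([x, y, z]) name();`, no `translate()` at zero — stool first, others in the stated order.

stool();
translate([0, 0, 391]) spool();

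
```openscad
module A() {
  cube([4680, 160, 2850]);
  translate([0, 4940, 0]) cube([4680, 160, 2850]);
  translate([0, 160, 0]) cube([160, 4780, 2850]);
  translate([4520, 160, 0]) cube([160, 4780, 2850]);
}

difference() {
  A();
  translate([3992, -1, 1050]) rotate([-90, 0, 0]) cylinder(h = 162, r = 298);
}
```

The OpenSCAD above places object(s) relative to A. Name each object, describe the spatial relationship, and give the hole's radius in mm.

The subtracted cylinder has r = 298 mm.

A is a house frame. The house frame has a circular hole through its front wall. The hole's radius is 298 mm.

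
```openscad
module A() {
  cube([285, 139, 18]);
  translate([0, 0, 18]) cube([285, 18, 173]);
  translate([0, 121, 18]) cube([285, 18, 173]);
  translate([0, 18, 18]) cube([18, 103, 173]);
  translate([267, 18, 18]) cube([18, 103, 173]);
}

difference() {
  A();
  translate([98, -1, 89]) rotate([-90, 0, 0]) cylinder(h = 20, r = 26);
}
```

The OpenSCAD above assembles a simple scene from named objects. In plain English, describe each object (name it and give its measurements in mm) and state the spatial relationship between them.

A is an open-topped rectangular box: outside dimensions 285×139×191 mm, with a uniform wall and base thickness of 18 mm. The base is a full 285×139 slab on the floor; four walls sit on top of the base. The front and back walls (the −y and +y sides) span the full width; the two side walls fit between them.

The open box has a circular hole of radius 26 mm through its front wall, centred at (x = 98, z = 89).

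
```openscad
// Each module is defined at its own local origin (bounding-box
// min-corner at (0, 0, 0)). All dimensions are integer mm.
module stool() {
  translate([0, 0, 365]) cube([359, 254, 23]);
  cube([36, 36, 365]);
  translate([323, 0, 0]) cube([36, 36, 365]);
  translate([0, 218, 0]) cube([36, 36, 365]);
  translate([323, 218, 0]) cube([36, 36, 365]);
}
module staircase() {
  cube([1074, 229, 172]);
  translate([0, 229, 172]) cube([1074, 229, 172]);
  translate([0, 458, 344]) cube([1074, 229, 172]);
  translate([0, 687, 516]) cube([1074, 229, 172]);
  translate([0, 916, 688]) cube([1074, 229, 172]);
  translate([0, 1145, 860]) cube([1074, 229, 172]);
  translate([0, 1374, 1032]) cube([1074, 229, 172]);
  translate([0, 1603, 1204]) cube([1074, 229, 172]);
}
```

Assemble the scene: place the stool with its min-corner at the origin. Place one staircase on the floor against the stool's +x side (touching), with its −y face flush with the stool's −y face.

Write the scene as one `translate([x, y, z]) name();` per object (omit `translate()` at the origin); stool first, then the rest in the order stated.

stool();
translate([359, 0, 0]) staircase();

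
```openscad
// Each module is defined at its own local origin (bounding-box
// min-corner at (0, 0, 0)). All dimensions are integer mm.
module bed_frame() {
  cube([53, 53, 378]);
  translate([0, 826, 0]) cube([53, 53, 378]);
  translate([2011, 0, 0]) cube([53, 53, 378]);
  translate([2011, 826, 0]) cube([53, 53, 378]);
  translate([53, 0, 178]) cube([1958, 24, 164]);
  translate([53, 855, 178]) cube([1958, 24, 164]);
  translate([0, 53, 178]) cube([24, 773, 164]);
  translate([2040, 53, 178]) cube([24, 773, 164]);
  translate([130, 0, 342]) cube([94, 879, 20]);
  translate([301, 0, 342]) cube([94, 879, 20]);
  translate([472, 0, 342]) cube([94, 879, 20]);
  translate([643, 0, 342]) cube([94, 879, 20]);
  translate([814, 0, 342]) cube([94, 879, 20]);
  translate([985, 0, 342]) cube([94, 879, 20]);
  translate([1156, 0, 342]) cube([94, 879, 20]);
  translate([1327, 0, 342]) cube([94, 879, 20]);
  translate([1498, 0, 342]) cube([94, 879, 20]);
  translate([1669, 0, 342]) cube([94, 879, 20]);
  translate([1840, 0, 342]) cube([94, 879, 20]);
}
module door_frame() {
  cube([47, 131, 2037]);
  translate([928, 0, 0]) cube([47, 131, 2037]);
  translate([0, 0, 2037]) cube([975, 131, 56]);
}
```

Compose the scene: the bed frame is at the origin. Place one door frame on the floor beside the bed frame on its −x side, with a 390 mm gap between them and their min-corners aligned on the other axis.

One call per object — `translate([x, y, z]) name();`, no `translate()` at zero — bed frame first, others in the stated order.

bed_frame();
translate([-1365, 0, 0]) door_frame();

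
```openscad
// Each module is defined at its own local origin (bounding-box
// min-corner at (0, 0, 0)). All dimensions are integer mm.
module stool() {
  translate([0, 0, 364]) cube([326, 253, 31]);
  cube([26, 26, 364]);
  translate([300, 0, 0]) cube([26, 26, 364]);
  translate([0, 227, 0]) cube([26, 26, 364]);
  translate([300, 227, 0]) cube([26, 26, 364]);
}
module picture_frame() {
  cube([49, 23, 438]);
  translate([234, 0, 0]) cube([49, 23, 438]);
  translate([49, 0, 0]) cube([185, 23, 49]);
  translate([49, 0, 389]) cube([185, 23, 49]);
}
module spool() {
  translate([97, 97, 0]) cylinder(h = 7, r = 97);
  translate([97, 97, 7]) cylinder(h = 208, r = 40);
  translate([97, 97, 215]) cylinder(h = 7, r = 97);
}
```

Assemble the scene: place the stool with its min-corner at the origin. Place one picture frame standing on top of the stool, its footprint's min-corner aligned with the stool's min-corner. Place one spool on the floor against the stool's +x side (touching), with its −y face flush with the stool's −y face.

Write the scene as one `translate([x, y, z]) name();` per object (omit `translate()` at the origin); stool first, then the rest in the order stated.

stool();
translate([0, 0, 395]) picture_frame();
translate([326, 0, 0]) spool();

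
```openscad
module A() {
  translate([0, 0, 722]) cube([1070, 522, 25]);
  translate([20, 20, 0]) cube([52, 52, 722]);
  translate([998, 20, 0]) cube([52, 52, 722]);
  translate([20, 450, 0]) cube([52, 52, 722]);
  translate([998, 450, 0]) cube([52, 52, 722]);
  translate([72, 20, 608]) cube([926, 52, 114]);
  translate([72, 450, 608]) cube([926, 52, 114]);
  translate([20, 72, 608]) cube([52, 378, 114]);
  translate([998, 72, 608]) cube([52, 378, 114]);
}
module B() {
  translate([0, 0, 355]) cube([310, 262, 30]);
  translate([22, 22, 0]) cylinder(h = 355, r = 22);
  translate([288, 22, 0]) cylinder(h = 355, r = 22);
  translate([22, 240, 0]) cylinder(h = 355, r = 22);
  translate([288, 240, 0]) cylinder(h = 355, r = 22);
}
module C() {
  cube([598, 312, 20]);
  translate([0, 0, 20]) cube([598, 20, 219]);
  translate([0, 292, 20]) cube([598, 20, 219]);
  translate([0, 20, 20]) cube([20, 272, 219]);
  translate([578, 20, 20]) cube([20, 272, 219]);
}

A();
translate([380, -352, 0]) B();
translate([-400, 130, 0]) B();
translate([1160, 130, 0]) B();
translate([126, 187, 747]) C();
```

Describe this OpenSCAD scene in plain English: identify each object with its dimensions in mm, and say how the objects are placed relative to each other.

A is a table: top 1070 mm (x) × 522 mm (y), 25 mm thick, upper face at z = 747 mm, on four 52×52 mm square legs, each inset 20 mm from the nearest pair of top edges, running from z = 0 to the bottom of the top. Four apron rails, 52 mm thick and 114 mm tall, run between adjacent legs with their top edges flush with the underside of the top and their outer faces flush with the legs' outer faces.

B is a four-legged stool. The seat is a 310×262×30 mm slab whose top surface is at z = 385 mm; four round legs, each 44 mm in diameter, run from the floor (z = 0) to the underside of the seat, each leg's axis is inset half a diameter from the nearest pair of seat edges (so the leg's bounding box is flush with the corner).

C is an open-topped rectangular box: outside dimensions 598×312×239 mm, with a uniform wall and base thickness of 20 mm. The base is a full 598×312 slab on the floor; four walls sit on top of the base. The front and back walls (the −y and +y sides) span the full width; the two side walls fit between them.

Three stools sit around the table at the −y, −x, +x sides. The open box is on top of the table.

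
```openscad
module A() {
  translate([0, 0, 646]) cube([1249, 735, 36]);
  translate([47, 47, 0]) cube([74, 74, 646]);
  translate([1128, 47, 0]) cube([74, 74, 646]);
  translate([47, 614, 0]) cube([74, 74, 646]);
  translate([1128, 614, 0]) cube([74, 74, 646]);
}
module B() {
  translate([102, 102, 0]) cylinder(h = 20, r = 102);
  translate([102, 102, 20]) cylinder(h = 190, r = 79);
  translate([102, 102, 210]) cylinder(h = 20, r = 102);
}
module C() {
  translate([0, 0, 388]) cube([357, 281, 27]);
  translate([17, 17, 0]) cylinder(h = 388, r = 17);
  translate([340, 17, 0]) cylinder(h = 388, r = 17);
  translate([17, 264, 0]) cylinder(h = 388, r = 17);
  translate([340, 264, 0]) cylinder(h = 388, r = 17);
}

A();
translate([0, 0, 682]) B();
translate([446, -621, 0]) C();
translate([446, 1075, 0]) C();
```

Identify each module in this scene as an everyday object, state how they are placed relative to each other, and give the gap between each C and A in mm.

Each stool's nearest face is 340 mm from the table's bounding box.

A is a table. B is a spool. C is a stool. The spool is on top of the table. Two stools sit around the table at the −y, +y sides. The gap between each stool and the table is 340 mm.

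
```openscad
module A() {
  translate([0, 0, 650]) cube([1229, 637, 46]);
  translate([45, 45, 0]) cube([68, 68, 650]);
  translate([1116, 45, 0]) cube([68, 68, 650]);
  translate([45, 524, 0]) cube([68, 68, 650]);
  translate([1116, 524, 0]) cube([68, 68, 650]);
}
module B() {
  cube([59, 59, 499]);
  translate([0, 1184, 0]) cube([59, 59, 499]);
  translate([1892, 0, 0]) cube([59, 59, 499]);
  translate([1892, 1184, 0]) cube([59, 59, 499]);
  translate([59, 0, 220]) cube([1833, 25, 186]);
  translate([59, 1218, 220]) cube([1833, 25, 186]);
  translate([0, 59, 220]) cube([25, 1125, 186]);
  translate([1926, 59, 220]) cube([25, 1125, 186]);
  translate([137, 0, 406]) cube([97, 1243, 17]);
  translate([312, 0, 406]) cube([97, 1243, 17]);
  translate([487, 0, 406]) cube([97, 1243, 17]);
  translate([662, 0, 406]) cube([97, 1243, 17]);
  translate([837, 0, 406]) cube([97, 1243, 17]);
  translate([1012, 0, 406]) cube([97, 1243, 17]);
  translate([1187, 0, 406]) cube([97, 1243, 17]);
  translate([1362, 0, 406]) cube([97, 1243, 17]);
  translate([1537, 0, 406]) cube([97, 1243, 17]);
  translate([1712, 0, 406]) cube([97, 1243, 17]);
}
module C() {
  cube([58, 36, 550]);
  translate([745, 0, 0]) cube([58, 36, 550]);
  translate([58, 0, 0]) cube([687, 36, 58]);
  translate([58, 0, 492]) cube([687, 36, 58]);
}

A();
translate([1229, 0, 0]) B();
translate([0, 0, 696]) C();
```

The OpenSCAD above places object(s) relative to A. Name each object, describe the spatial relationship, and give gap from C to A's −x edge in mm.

A is a table. B is a bed frame. C is a picture frame. The bed frame is against the table's +x side, with their −y faces flush. The picture frame is on top of the table. The gap from the picture frame to the table's −x edge is 0 mm.

The picture frame's min-x is at 0; the table's min-x is 0; gap = 0 mm.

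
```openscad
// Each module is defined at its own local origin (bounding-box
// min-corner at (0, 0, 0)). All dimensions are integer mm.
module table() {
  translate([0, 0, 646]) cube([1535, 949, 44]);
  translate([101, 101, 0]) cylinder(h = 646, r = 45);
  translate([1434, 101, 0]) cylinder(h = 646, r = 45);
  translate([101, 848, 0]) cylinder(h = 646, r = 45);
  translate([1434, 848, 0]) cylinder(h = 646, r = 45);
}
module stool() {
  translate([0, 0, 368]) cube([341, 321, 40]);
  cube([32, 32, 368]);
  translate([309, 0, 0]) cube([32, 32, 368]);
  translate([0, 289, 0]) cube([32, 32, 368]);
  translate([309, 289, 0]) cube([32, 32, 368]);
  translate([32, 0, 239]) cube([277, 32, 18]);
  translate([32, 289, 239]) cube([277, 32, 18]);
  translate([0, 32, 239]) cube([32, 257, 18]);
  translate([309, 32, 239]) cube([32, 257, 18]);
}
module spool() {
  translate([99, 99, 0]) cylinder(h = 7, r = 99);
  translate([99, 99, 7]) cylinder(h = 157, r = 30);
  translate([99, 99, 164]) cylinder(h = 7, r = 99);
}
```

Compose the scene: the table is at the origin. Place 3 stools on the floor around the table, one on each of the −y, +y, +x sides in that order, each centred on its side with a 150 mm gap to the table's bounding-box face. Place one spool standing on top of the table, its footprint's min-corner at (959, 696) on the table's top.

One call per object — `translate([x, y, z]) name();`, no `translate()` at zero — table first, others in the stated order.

table();
translate([597, -471, 0]) stool();
translate([597, 1099, 0]) stool();
translate([1685, 314, 0]) stool();
translate([959, 696, 690]) spool();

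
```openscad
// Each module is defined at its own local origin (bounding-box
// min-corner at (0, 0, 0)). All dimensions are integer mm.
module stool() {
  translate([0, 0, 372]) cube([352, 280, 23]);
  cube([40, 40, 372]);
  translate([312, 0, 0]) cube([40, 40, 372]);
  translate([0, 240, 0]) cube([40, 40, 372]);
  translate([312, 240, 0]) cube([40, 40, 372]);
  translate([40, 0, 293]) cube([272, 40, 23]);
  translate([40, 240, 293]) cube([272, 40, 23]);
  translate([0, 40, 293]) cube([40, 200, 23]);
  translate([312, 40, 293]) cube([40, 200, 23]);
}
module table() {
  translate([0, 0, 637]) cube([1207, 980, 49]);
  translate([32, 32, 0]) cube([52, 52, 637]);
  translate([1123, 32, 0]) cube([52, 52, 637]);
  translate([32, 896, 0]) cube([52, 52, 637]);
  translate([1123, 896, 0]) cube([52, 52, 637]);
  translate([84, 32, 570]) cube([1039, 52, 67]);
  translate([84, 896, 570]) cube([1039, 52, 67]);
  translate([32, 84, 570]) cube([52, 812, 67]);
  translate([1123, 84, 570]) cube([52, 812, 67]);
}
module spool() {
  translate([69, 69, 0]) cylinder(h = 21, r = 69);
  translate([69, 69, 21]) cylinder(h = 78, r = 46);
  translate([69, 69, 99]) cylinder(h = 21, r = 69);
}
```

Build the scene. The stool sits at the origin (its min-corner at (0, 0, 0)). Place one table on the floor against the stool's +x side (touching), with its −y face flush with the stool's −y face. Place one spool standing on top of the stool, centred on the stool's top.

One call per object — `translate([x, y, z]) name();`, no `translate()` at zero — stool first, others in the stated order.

stool();
translate([352, 0, 0]) table();
translate([107, 71, 395]) spool();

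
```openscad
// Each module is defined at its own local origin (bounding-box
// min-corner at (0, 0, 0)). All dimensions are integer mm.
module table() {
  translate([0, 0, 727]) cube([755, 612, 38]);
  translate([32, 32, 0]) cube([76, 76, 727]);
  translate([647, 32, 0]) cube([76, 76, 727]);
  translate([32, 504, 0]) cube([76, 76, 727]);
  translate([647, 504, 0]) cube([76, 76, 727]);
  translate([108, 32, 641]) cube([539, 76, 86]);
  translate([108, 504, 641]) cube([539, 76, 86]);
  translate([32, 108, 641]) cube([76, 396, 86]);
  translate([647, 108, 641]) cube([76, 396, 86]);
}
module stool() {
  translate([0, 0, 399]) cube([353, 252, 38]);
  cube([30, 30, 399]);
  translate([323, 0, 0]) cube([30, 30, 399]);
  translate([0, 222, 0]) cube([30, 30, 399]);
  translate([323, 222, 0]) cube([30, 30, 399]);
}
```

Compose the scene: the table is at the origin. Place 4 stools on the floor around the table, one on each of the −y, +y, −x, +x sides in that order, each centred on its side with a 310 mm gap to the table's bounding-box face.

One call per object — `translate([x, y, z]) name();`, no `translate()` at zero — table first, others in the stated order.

table();
translate([201, -562, 0]) stool();
translate([201, 922, 0]) stool();
translate([-663, 180, 0]) stool();
translate([1065, 180, 0]) stool();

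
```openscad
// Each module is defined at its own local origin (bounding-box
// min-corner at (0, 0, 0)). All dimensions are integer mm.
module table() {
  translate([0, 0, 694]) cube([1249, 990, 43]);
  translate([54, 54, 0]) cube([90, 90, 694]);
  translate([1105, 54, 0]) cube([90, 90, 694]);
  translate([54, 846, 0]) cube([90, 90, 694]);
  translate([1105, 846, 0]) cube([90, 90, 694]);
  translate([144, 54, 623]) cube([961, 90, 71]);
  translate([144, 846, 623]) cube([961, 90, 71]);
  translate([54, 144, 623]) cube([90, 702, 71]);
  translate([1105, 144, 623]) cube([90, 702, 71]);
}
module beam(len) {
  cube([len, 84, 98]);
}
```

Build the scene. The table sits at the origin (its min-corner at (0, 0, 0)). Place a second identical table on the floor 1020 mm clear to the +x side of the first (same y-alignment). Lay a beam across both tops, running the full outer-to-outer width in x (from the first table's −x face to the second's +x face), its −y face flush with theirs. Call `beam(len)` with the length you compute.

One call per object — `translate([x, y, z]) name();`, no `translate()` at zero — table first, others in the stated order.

table();
translate([2269, 0, 0]) table();
translate([0, 0, 737]) beam(3518);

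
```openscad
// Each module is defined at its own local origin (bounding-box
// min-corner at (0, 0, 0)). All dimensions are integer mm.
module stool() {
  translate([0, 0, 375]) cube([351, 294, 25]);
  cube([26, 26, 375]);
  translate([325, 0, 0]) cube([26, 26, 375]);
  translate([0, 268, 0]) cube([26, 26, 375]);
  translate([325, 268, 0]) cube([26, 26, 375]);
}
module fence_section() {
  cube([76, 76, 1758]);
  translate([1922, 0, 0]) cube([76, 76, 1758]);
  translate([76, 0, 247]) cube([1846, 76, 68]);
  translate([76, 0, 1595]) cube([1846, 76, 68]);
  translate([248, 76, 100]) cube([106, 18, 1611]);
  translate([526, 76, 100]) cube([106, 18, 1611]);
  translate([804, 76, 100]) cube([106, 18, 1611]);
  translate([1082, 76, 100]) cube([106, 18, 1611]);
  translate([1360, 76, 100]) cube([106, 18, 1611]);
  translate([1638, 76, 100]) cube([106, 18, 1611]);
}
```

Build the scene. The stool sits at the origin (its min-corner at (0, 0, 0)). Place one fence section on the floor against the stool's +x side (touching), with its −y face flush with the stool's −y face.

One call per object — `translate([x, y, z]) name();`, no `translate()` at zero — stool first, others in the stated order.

stool();
translate([351, 0, 0]) fence_section();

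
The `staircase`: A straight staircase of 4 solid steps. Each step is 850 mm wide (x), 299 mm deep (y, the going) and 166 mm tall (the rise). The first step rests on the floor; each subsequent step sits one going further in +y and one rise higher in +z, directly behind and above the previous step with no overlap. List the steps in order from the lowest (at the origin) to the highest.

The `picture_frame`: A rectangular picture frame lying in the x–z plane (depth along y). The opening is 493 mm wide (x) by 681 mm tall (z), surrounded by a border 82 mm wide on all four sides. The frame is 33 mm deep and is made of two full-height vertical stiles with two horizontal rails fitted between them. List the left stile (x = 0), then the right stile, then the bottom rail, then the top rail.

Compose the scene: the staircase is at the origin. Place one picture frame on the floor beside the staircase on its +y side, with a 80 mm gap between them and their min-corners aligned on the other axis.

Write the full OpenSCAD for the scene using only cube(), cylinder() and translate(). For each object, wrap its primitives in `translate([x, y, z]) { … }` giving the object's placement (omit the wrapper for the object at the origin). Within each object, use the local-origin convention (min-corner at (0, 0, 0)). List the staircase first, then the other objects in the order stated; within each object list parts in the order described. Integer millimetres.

cube([850, 299, 166]);
translate([0, 299, 166]) cube([850, 299, 166]);
translate([0, 598, 332]) cube([850, 299, 166]);
translate([0, 897, 498]) cube([850, 299, 166]);
translate([0, 1276, 0]) {
  cube([82, 33, 845]);
  translate([575, 0, 0]) cube([82, 33, 845]);
  translate([82, 0, 0]) cube([493, 33, 82]);
  translate([82, 0, 763]) cube([493, 33, 82]);
}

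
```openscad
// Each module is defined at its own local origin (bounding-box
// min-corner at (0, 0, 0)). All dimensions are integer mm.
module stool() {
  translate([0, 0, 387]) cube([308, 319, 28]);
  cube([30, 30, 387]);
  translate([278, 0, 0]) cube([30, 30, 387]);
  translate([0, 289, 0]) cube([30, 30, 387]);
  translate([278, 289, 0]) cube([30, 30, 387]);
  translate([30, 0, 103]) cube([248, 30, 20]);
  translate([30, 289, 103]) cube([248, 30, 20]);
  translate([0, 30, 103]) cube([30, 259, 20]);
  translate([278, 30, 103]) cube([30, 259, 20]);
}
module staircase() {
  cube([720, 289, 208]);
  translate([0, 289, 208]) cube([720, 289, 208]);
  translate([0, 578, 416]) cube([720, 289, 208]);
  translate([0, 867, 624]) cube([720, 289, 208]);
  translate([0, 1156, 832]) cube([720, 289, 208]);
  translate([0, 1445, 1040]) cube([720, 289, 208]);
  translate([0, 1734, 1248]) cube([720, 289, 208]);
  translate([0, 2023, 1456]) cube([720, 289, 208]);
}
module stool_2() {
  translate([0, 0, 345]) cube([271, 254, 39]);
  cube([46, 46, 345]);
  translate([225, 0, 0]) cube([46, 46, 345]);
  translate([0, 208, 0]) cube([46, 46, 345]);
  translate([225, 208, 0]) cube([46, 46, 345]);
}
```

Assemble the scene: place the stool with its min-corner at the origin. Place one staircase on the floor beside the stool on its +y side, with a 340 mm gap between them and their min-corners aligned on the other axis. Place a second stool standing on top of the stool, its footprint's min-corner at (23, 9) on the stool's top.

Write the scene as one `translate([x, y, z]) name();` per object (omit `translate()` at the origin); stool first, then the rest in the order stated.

stool();
translate([0, 659, 0]) staircase();
translate([23, 9, 415]) stool_2();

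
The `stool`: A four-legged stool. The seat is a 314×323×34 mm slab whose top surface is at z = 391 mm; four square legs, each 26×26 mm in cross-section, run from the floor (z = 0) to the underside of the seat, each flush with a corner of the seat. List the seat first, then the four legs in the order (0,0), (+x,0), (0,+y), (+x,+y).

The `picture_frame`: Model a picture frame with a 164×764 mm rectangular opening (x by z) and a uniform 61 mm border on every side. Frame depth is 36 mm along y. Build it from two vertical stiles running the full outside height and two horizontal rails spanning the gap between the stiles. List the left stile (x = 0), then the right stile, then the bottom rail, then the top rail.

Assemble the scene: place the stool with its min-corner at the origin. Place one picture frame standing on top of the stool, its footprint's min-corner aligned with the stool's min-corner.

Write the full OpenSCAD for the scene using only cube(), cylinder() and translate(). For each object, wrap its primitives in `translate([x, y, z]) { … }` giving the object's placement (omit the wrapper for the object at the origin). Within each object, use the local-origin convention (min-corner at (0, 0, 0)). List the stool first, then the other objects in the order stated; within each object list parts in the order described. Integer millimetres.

translate([0, 0, 357]) cube([314, 323, 34]);
cube([26, 26, 357]);
translate([288, 0, 0]) cube([26, 26, 357]);
translate([0, 297, 0]) cube([26, 26, 357]);
translate([288, 297, 0]) cube([26, 26, 357]);
translate([0, 0, 391]) {
  cube([61, 36, 886]);
  translate([225, 0, 0]) cube([61, 36, 886]);
  translate([61, 0, 0]) cube([164, 36, 61]);
  translate([61, 0, 825]) cube([164, 36, 61]);
}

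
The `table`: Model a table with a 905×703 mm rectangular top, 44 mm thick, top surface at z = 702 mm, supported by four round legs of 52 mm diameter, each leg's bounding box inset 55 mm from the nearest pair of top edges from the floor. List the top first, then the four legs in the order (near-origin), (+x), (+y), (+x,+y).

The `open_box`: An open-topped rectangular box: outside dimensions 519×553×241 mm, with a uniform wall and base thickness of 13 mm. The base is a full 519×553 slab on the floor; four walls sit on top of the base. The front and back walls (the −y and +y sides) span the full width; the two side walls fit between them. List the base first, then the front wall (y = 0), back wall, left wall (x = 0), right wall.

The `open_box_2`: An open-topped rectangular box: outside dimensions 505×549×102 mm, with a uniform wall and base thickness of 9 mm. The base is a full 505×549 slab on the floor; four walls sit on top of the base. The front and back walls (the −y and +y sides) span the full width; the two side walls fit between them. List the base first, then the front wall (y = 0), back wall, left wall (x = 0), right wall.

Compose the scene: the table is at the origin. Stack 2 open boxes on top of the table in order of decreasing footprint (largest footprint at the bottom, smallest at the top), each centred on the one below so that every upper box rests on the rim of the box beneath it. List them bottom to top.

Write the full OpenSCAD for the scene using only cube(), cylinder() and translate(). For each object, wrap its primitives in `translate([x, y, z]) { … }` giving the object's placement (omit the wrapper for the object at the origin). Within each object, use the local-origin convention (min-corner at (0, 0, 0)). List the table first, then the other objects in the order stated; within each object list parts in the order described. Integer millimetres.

translate([0, 0, 658]) cube([905, 703, 44]);
translate([81, 81, 0]) cylinder(h = 658, r = 26);
translate([824, 81, 0]) cylinder(h = 658, r = 26);
translate([81, 622, 0]) cylinder(h = 658, r = 26);
translate([824, 622, 0]) cylinder(h = 658, r = 26);
translate([193, 75, 702]) {
  cube([519, 553, 13]);
  translate([0, 0, 13]) cube([519, 13, 228]);
  translate([0, 540, 13]) cube([519, 13, 228]);
  translate([0, 13, 13]) cube([13, 527, 228]);
  translate([506, 13, 13]) cube([13, 527, 228]);
}
translate([200, 77, 943]) {
  cube([505, 549, 9]);
  translate([0, 0, 9]) cube([505, 9, 93]);
  translate([0, 540, 9]) cube([505, 9, 93]);
  translate([0, 9, 9]) cube([9, 531, 93]);
  translate([496, 9, 9]) cube([9, 531, 93]);
}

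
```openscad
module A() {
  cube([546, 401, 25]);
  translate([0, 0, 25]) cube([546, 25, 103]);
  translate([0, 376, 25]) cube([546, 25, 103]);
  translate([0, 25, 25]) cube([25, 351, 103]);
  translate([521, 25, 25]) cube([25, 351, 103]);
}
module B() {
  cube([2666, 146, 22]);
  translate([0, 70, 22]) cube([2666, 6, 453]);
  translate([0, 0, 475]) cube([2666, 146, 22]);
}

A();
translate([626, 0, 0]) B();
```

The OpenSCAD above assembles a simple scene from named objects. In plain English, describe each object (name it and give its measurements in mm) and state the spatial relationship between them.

A is an open-topped rectangular box: outside dimensions 546×401×128 mm, with a uniform wall and base thickness of 25 mm. The base is a full 546×401 slab on the floor; four walls sit on top of the base. The front and back walls (the −y and +y sides) span the full width; the two side walls fit between them.

B is an I-beam lying along x, 2666 mm long. Overall section height 497 mm. Two flanges 146 mm wide (y) and 22 mm thick, one on the floor and one at the top; a web 6 mm thick runs between them, centred on the flange width.

The I-beam is on the floor beside the open box on its +x side.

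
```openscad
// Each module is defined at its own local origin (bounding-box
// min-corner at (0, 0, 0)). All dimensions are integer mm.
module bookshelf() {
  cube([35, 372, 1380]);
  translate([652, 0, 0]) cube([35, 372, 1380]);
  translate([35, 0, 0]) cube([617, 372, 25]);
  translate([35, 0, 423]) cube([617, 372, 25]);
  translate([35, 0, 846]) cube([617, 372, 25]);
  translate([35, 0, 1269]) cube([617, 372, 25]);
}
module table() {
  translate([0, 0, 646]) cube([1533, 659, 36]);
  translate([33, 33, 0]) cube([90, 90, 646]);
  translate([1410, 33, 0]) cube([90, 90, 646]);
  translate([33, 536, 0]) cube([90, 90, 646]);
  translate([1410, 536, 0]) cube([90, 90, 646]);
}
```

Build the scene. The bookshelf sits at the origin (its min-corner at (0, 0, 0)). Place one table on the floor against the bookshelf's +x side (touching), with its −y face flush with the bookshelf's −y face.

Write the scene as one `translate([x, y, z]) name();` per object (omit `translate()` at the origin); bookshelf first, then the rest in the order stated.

bookshelf();
translate([687, 0, 0]) table();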